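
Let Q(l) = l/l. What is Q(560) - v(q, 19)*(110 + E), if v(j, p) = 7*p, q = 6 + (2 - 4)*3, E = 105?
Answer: -28594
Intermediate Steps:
Q(l) = 1
q = 0 (q = 6 - 2*3 = 6 - 6 = 0)
Q(560) - v(q, 19)*(110 + E) = 1 - 7*19*(110 + 105) = 1 - 133*215 = 1 - 1*28595 = 1 - 28595 = -28594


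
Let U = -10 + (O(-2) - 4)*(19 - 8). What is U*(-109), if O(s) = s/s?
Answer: 4687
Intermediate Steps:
O(s) = 1
U = -43 (U = -10 + (1 - 4)*(19 - 8) = -10 - 3*11 = -10 - 33 = -43)
U*(-109) = -43*(-109) = 4687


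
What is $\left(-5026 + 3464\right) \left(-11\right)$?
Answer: $17182$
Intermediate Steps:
$\left(-5026 + 3464\right) \left(-11\right) = \left(-1562\right) \left(-11\right) = 17182$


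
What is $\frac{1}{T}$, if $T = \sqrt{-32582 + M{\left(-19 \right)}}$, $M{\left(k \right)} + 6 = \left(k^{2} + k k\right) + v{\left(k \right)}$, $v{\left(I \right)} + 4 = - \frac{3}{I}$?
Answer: $- \frac{i \sqrt{68077}}{46579} \approx - 0.0056016 i$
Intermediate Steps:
$v{\left(I \right)} = -4 - \frac{3}{I}$
$M{\left(k \right)} = -10 - \frac{3}{k} + 2 k^{2}$ ($M{\left(k \right)} = -6 - \left(4 - k^{2} + \frac{3}{k} - k k\right) = -6 - \left(4 - 2 k^{2} + \frac{3}{k}\right) = -10 - \frac{3}{k} + 2 k^{2}$)
$T = \frac{13 i \sqrt{68077}}{19}$ ($T = \sqrt{-32582 - \left(10 - 722 - \frac{3}{19}\right)} = \sqrt{-32582 - - \frac{13531}{19}} = \sqrt{-32582 + \left(-10 + \frac{3}{19} + 722\right)} = \sqrt{-32582 + \frac{13531}{19}} = \sqrt{- \frac{605527}{19}} = \frac{13 i \sqrt{68077}}{19} \approx 178.52 i$)
$\frac{1}{T} = \frac{1}{\frac{13}{19} i \sqrt{68077}} = - \frac{i \sqrt{68077}}{46579}$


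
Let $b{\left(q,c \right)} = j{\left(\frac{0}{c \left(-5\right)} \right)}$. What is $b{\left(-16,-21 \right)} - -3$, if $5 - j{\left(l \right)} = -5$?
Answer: $13$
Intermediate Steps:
$j{\left(l \right)} = 10$ ($j{\left(l \right)} = 5 - -5 = 5 + 5 = 10$)
$b{\left(q,c \right)} = 10$
$b{\left(-16,-21 \right)} - -3 = 10 - -3 = 10 + 3 = 13$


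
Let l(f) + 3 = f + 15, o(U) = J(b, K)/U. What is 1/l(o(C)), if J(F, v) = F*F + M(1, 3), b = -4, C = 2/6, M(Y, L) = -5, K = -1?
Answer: 1/45 ≈ 0.022222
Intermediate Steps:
C = ⅓ (C = 2*(⅙) = ⅓ ≈ 0.33333)
J(F, v) = -5 + F² (J(F, v) = F*F - 5 = F² - 5 = -5 + F²)
o(U) = 11/U (o(U) = (-5 + (-4)²)/U = (-5 + 16)/U = 11/U)
l(f) = 12 + f (l(f) = -3 + (f + 15) = -3 + (15 + f) = 12 + f)
1/l(o(C)) = 1/(12 + 11/(⅓)) = 1/(12 + 11*3) = 1/(12 + 33) = 1/45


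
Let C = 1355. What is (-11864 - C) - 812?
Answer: -14031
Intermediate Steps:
(-11864 - C) - 812 = (-11864 - 1*1355) - 812 = (-11864 - 1355) - 812 = -13219 - 812 = -14031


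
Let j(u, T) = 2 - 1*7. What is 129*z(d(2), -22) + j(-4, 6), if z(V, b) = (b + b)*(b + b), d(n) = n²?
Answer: 249739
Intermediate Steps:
j(u, T) = -5 (j(u, T) = 2 - 7 = -5)
z(V, b) = 4*b² (z(V, b) = (2*b)*(2*b) = 4*b²)
129*z(d(2), -22) + j(-4, 6) = 129*(4*(-22)²) - 5 = 129*(4*484) - 5 = 129*1936 - 5 = 249744 - 5 = 249739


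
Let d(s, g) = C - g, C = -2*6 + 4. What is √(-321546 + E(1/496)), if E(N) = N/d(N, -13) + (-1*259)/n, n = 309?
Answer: I*√11801700274951245/191580 ≈ 567.05*I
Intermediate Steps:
C = -8 (C = -12 + 4 = -8)
d(s, g) = -8 - g
E(N) = -259/309 + N/5 (E(N) = N/(-8 - 1*(-13)) - 1*259/309 = N/(-8 + 13) - 259*1/309 = N/5 - 259/309 = -259/309 + N/5)
√(-321546 + E(1/496)) = √(-321546 + (-259/309 + (⅕)/496)) = √(-321546 + (-259/309 + (⅕)*(1/496))) = √(-321546 + (-259/309 + 1/2480)) = √(-321546 - 642011/766320) = √(-246407772731/766320) = I*√11801700274951245/191580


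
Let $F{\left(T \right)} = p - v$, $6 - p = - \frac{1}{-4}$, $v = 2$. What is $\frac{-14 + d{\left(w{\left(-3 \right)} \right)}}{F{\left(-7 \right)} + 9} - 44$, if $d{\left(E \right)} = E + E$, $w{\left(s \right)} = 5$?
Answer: $- \frac{2260}{51} \approx -44.314$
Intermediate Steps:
$p = \frac{23}{4}$ ($p = 6 - - \frac{1}{-4} = 6 - \left(-1\right) \left(- \frac{1}{4}\right) = 6 - \frac{1}{4} = \frac{23}{4} \approx 5.75$)
$d{\left(E \right)} = 2 E$
$F{\left(T \right)} = \frac{15}{4}$ ($F{\left(T \right)} = \frac{23}{4} - 2 = \frac{15}{4}$)
$\frac{-14 + d{\left(w{\left(-3 \right)} \right)}}{F{\left(-7 \right)} + 9} - 44 = \frac{-14 + 2 \cdot 5}{\frac{15}{4} + 9} - 44 = \frac{-14 + 10}{\frac{51}{4}} - 44 = \left(-4\right) \frac{4}{51} - 44 = - \frac{16}{51} - 44 = - \frac{2260}{51}$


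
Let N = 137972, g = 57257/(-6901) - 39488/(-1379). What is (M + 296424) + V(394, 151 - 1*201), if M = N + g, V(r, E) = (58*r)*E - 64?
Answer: -6740023999087/9516479 ≈ -7.0825e+5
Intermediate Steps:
g = 193549285/9516479 (g = 57257*(-1/6901) - 39488*(-1/1379) = -57257/6901 + 39488/1379 = 193549285/9516479 ≈ 20.338)
V(r, E) = -64 + 58*E*r (V(r, E) = 58*E*r - 64 = -64 + 58*E*r)
M = 1313201189873/9516479 (M = 137972 + 193549285/9516479 = 1313201189873/9516479 ≈ 1.3799e+5)
(M + 296424) + V(394, 151 - 1*201) = (1313201189873/9516479 + 296424) + (-64 + 58*(151 - 1*201)*394) = 4134113960969/9516479 + (-64 + 58*(151 - 201)*394) = 4134113960969/9516479 + (-64 + 58*(-50)*394) = 4134113960969/9516479 + (-64 - 1142600) = 4134113960969/9516479 - 1142664 = -6740023999087/9516479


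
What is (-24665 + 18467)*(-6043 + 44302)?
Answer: -237129282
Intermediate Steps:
(-24665 + 18467)*(-6043 + 44302) = -6198*38259 = -237129282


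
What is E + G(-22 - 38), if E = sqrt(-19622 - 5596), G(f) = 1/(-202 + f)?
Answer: -1/262 + 3*I*sqrt(2802) ≈ -0.0038168 + 158.8*I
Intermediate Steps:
E = 3*I*sqrt(2802) (E = sqrt(-25218) = 3*I*sqrt(2802) ≈ 158.8*I)
E + G(-22 - 38) = 3*I*sqrt(2802) + 1/(-202 + (-22 - 38)) = 3*I*sqrt(2802) + 1/(-202 - 60) = 3*I*sqrt(2802) + 1/(-262) = 3*I*sqrt(2802) - 1/262 = -1/262 + 3*I*sqrt(2802)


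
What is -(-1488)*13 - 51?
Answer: 19293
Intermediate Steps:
-(-1488)*13 - 51 = -124*(-156) - 51 = 19344 - 51 = 19293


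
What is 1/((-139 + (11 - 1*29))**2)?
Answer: 1/24649 ≈ 4.0570e-5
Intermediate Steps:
1/((-139 + (11 - 1*29))**2) = 1/((-139 + (11 - 29))**2) = 1/((-139 - 18)**2) = 1/((-157)**2) = 1/24649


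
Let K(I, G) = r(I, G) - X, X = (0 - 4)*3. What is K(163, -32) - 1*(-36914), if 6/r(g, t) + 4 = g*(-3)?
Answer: 18204512/493 ≈ 36926.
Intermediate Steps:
r(g, t) = 6/(-4 - 3*g) (r(g, t) = 6/(-4 + g*(-3)) = 6/(-4 - 3*g))
X = -12 (X = -4*3 = -12)
K(I, G) = 12 - 6/(4 + 3*I) (K(I, G) = -6/(4 + 3*I) - 1*(-12) = -6/(4 + 3*I) + 12 = 12 - 6/(4 + 3*I))
K(163, -32) - 1*(-36914) = 6*(7 + 6*163)/(4 + 3*163) - 1*(-36914) = 6*(7 + 978)/(4 + 489) + 36914 = 6*985/493 + 36914 = 6*(1/493)*985 + 36914 = 5910/493 + 36914 = 18204512/493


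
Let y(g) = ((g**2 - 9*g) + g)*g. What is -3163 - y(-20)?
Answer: 8037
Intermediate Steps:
y(g) = g*(g**2 - 8*g) (y(g) = (g**2 - 8*g)*g = g*(g**2 - 8*g))
-3163 - y(-20) = -3163 - (-20)**2*(-8 - 20) = -3163 - 400*(-28) = -3163 - 1*(-11200) = -3163 + 11200 = 8037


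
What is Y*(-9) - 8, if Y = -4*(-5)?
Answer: -188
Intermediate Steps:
Y = 20
Y*(-9) - 8 = 20*(-9) - 8 = -180 - 8 = -188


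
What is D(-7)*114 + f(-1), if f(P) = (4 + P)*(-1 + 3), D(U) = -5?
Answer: -564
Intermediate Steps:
f(P) = 8 + 2*P (f(P) = (4 + P)*2 = 8 + 2*P)
D(-7)*114 + f(-1) = -5*114 + (8 + 2*(-1)) = -570 + (8 - 2) = -570 + 6 = -564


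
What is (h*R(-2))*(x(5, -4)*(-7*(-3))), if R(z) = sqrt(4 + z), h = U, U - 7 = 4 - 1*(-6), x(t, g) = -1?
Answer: -357*sqrt(2) ≈ -504.87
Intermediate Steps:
U = 17 (U = 7 + (4 - 1*(-6)) = 7 + (4 + 6) = 7 + 10 = 17)
h = 17
(h*R(-2))*(x(5, -4)*(-7*(-3))) = (17*sqrt(4 - 2))*(-(-7)*(-3)) = (17*sqrt(2))*(-1*21) = (17*sqrt(2))*(-21) = -357*sqrt(2)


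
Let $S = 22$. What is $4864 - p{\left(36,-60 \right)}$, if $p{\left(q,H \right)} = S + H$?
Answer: $4902$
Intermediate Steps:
$p{\left(q,H \right)} = 22 + H$
$4864 - p{\left(36,-60 \right)} = 4864 - \left(22 - 60\right) = 4864 - -38 = 4864 + 38 = 4902$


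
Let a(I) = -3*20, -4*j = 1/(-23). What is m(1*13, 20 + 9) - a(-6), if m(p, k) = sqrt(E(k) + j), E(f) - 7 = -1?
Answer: 60 + sqrt(12719)/46 ≈ 62.452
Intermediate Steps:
E(f) = 6 (E(f) = 7 - 1 = 6)
j = 1/92 (j = -1/4/(-23) = -1/4*(-1/23) = 1/92 ≈ 0.010870)
m(p, k) = sqrt(12719)/46 (m(p, k) = sqrt(6 + 1/92) = sqrt(553/92) = sqrt(12719)/46)
a(I) = -60
m(1*13, 20 + 9) - a(-6) = sqrt(12719)/46 - 1*(-60) = sqrt(12719)/46 + 60 = 60 + sqrt(12719)/46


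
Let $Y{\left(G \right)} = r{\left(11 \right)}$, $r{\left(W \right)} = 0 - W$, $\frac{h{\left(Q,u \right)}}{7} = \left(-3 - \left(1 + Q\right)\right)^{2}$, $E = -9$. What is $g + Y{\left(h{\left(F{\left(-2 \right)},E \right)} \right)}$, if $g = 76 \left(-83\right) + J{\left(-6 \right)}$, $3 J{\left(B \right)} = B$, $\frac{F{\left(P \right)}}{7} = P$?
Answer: $-6321$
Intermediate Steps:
$F{\left(P \right)} = 7 P$
$h{\left(Q,u \right)} = 7 \left(-4 - Q\right)^{2}$ ($h{\left(Q,u \right)} = 7 \left(-3 - \left(1 + Q\right)\right)^{2} = 7 \left(-4 - Q\right)^{2}$)
$J{\left(B \right)} = \frac{B}{3}$
$r{\left(W \right)} = - W$
$Y{\left(G \right)} = -11$ ($Y{\left(G \right)} = \left(-1\right) 11 = -11$)
$g = -6310$ ($g = 76 \left(-83\right) + \frac{1}{3} \left(-6\right) = -6308 - 2 = -6310$)
$g + Y{\left(h{\left(F{\left(-2 \right)},E \right)} \right)} = -6310 - 11 = -6321$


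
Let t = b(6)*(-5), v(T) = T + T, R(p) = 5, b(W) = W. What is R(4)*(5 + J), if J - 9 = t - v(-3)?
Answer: -50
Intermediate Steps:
v(T) = 2*T
t = -30 (t = 6*(-5) = -30)
J = -15 (J = 9 + (-30 - 2*(-3)) = 9 + (-30 - 1*(-6)) = 9 + (-30 + 6) = 9 - 24 = -15)
R(4)*(5 + J) = 5*(5 - 15) = 5*(-10) = -50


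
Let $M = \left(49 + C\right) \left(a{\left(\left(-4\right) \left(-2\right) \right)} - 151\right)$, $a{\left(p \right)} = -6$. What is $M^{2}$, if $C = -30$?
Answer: $8898289$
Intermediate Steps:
$M = -2983$ ($M = \left(49 - 30\right) \left(-6 - 151\right) = 19 \left(-157\right) = -2983$)
$M^{2} = \left(-2983\right)^{2} = 8898289$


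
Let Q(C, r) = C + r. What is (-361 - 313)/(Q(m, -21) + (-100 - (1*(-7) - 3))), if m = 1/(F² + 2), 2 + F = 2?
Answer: 1348/221 ≈ 6.0995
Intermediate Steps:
F = 0 (F = -2 + 2 = 0)
m = ½ (m = 1/(0² + 2) = 1/(0 + 2) = 1/2 = ½ ≈ 0.50000)
(-361 - 313)/(Q(m, -21) + (-100 - (1*(-7) - 3))) = (-361 - 313)/((½ - 21) + (-100 - (1*(-7) - 3))) = -674/(-41/2 + (-100 - (-7 - 3))) = -674/(-41/2 + (-100 - 1*(-10))) = -674/(-41/2 + (-100 + 10)) = -674/(-41/2 - 90) = -674/(-221/2) = -674*(-2/221) = 1348/221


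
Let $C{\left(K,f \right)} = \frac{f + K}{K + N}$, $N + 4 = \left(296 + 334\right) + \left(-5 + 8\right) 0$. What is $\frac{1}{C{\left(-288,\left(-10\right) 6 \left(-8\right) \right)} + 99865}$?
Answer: $\frac{169}{16877281} \approx 1.0013 \cdot 10^{-5}$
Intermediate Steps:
$N = 626$ ($N = -4 + \left(\left(296 + 334\right) + \left(-5 + 8\right) 0\right) = -4 + \left(630 + 3 \cdot 0\right) = -4 + \left(630 + 0\right) = -4 + 630 = 626$)
$C{\left(K,f \right)} = \frac{K + f}{626 + K}$ ($C{\left(K,f \right)} = \frac{f + K}{K + 626} = \frac{K + f}{626 + K}$)
$\frac{1}{C{\left(-288,\left(-10\right) 6 \left(-8\right) \right)} + 99865} = \frac{1}{\frac{-288 + \left(-10\right) 6 \left(-8\right)}{626 - 288} + 99865} = \frac{1}{\frac{-288 - -480}{338} + 99865} = \frac{1}{\frac{-288 + 480}{338} + 99865} = \frac{1}{\frac{1}{338} \cdot 192 + 99865} = \frac{1}{\frac{96}{169} + 99865} = \frac{1}{\frac{16877281}{169}} = \frac{169}{16877281}$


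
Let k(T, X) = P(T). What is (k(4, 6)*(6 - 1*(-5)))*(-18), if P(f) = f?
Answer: -792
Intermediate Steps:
k(T, X) = T
(k(4, 6)*(6 - 1*(-5)))*(-18) = (4*(6 - 1*(-5)))*(-18) = (4*(6 + 5))*(-18) = (4*11)*(-18) = 44*(-18) = -792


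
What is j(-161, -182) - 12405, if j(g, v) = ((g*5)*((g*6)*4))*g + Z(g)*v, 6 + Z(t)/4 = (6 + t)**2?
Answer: -518291957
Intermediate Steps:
Z(t) = -24 + 4*(6 + t)**2
j(g, v) = 120*g**3 + v*(-24 + 4*(6 + g)**2) (j(g, v) = ((g*5)*((g*6)*4))*g + (-24 + 4*(6 + g)**2)*v = ((5*g)*((6*g)*4))*g + v*(-24 + 4*(6 + g)**2) = ((5*g)*(24*g))*g + v*(-24 + 4*(6 + g)**2) = (120*g**2)*g + v*(-24 + 4*(6 + g)**2) = 120*g**3 + v*(-24 + 4*(6 + g)**2))
j(-161, -182) - 12405 = (120*(-161)**3 + 4*(-182)*(-6 + (6 - 161)**2)) - 12405 = (120*(-4173281) + 4*(-182)*(-6 + (-155)**2)) - 12405 = (-500793720 + 4*(-182)*(-6 + 24025)) - 12405 = (-500793720 + 4*(-182)*24019) - 12405 = (-500793720 - 17485832) - 12405 = -518279552 - 12405 = -518291957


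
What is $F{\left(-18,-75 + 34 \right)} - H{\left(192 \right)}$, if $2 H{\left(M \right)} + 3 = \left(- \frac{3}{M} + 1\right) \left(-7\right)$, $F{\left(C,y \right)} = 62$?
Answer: $\frac{8569}{128} \approx 66.945$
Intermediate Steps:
$H{\left(M \right)} = -5 + \frac{21}{2 M}$ ($H{\left(M \right)} = - \frac{3}{2} + \frac{\left(- \frac{3}{M} + 1\right) \left(-7\right)}{2} = - \frac{3}{2} + \frac{\left(1 - \frac{3}{M}\right) \left(-7\right)}{2} = - \frac{3}{2} + \frac{-7 + \frac{21}{M}}{2} = - \frac{3}{2} - \left(\frac{7}{2} - \frac{21}{2 M}\right) = -5 + \frac{21}{2 M}$)
$F{\left(-18,-75 + 34 \right)} - H{\left(192 \right)} = 62 - \left(-5 + \frac{21}{2 \cdot 192}\right) = 62 - \left(-5 + \frac{21}{2} \cdot \frac{1}{192}\right) = 62 - \left(-5 + \frac{7}{128}\right) = 62 - - \frac{633}{128} = 62 + \frac{633}{128} = \frac{8569}{128}$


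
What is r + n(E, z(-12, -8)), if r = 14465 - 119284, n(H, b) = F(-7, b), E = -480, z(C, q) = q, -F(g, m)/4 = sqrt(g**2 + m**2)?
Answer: -104819 - 4*sqrt(113) ≈ -1.0486e+5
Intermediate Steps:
F(g, m) = -4*sqrt(g**2 + m**2)
n(H, b) = -4*sqrt(49 + b**2) (n(H, b) = -4*sqrt((-7)**2 + b**2) = -4*sqrt(49 + b**2))
r = -104819
r + n(E, z(-12, -8)) = -104819 - 4*sqrt(49 + (-8)**2) = -104819 - 4*sqrt(49 + 64) = -104819 - 4*sqrt(113)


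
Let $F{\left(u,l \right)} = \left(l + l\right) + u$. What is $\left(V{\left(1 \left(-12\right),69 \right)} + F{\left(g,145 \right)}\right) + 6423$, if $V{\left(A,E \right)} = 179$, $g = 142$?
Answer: $7034$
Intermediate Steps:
$F{\left(u,l \right)} = u + 2 l$ ($F{\left(u,l \right)} = 2 l + u = u + 2 l$)
$\left(V{\left(1 \left(-12\right),69 \right)} + F{\left(g,145 \right)}\right) + 6423 = \left(179 + \left(142 + 2 \cdot 145\right)\right) + 6423 = \left(179 + \left(142 + 290\right)\right) + 6423 = \left(179 + 432\right) + 6423 = 611 + 6423 = 7034$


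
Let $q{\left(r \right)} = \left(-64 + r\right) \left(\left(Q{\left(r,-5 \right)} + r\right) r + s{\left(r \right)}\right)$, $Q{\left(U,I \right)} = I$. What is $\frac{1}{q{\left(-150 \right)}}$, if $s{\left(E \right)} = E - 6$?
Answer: $- \frac{1}{4942116} \approx -2.0234 \cdot 10^{-7}$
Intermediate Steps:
$s{\left(E \right)} = -6 + E$
$q{\left(r \right)} = \left(-64 + r\right) \left(-6 + r + r \left(-5 + r\right)\right)$ ($q{\left(r \right)} = \left(-64 + r\right) \left(\left(-5 + r\right) r + \left(-6 + r\right)\right) = \left(-64 + r\right) \left(r \left(-5 + r\right) + \left(-6 + r\right)\right) = \left(-64 + r\right) \left(-6 + r + r \left(-5 + r\right)\right)$)
$\frac{1}{q{\left(-150 \right)}} = \frac{1}{384 + \left(-150\right)^{3} - 68 \left(-150\right)^{2} + 250 \left(-150\right)} = \frac{1}{384 - 3375000 - 1530000 - 37500} = \frac{1}{-4942116} = - \frac{1}{4942116}$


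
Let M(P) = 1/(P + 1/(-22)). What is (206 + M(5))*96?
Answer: 2157696/109 ≈ 19795.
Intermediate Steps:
M(P) = 1/(-1/22 + P) (M(P) = 1/(P - 1/22) = 1/(-1/22 + P))
(206 + M(5))*96 = (206 + 22/(-1 + 22*5))*96 = (206 + 22/(-1 + 110))*96 = (206 + 22/109)*96 = (22476/109)*96 = 2157696/109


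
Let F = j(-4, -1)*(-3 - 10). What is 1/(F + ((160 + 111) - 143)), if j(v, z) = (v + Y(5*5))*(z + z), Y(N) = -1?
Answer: -½ ≈ -0.50000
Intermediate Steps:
j(v, z) = 2*z*(-1 + v) (j(v, z) = (v - 1)*(z + z) = (-1 + v)*(2*z) = 2*z*(-1 + v))
F = -130 (F = (2*(-1)*(-1 - 4))*(-3 - 10) = (2*(-1)*(-5))*(-13) = 10*(-13) = -130)
1/(F + ((160 + 111) - 143)) = 1/(-130 + ((160 + 111) - 143)) = 1/(-130 + (271 - 143)) = 1/(-130 + 128) = 1/(-2) = -½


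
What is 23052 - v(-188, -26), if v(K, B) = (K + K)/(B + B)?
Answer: 299582/13 ≈ 23045.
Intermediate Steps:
v(K, B) = K/B (v(K, B) = (2*K)/((2*B)) = (2*K)*(1/(2*B)) = K/B)
23052 - v(-188, -26) = 23052 - (-188)/(-26) = 23052 - (-188)*(-1)/26 = 23052 - 1*94/13 = 23052 - 94/13 = 299582/13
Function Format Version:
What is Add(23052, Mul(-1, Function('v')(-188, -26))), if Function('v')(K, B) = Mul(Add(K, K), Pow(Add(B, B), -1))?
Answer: Rational(299582, 13) ≈ 23045.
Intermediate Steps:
Function('v')(K, B) = Mul(K, Pow(B, -1)) (Function('v')(K, B) = Mul(Mul(2, K), Pow(Mul(2, B), -1)) = Mul(Mul(2, K), Mul(Rational(1, 2), Pow(B, -1))) = Mul(K, Pow(B, -1)))
Add(23052, Mul(-1, Function('v')(-188, -26))) = Add(23052, Mul(-1, Mul(-188, Pow(-26, -1)))) = Add(23052, Mul(-1, Mul(-188, Rational(-1, 26)))) = Add(23052, Mul(-1, Rational(94, 13))) = Add(23052, Rational(-94, 13)) = Rational(299582, 13)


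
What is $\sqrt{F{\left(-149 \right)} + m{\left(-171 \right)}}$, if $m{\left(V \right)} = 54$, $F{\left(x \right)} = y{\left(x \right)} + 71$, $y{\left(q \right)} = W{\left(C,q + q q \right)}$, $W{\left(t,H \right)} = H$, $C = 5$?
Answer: $\sqrt{22177} \approx 148.92$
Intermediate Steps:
$y{\left(q \right)} = q + q^{2}$ ($y{\left(q \right)} = q + q q = q + q^{2}$)
$F{\left(x \right)} = 71 + x \left(1 + x\right)$ ($F{\left(x \right)} = x \left(1 + x\right) + 71 = 71 + x \left(1 + x\right)$)
$\sqrt{F{\left(-149 \right)} + m{\left(-171 \right)}} = \sqrt{\left(71 - 149 \left(1 - 149\right)\right) + 54} = \sqrt{\left(71 - -22052\right) + 54} = \sqrt{\left(71 + 22052\right) + 54} = \sqrt{22123 + 54} = \sqrt{22177}$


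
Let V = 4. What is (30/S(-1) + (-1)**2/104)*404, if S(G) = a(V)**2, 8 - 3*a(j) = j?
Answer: 88678/13 ≈ 6821.4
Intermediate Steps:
a(j) = 8/3 - j/3
S(G) = 16/9 (S(G) = (8/3 - 1/3*4)**2 = (8/3 - 4/3)**2 = (4/3)**2 = 16/9)
(30/S(-1) + (-1)**2/104)*404 = (30/(16/9) + (-1)**2/104)*404 = (30*(9/16) + 1*(1/104))*404 = (135/8 + 1/104)*404 = (439/26)*404 = 88678/13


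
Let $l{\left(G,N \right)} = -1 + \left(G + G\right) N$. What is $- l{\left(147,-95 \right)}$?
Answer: $27931$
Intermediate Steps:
$l{\left(G,N \right)} = -1 + 2 G N$
$- l{\left(147,-95 \right)} = - (-1 + 2 \cdot 147 \left(-95\right)) = - (-1 - 27930) = \left(-1\right) \left(-27931\right) = 27931$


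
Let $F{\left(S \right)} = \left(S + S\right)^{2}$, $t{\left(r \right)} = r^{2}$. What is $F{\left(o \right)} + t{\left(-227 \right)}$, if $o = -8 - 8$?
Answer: $52553$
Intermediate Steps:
$o = -16$ ($o = -8 - 8 = -16$)
$F{\left(S \right)} = 4 S^{2}$ ($F{\left(S \right)} = \left(2 S\right)^{2} = 4 S^{2}$)
$F{\left(o \right)} + t{\left(-227 \right)} = 4 \left(-16\right)^{2} + \left(-227\right)^{2} = 4 \cdot 256 + 51529 = 1024 + 51529 = 52553$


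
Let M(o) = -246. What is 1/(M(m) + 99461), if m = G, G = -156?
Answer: 1/99215 ≈ 1.0079e-5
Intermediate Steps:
m = -156
1/(M(m) + 99461) = 1/(-246 + 99461) = 1/99215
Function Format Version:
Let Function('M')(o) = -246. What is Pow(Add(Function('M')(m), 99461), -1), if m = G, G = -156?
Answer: Rational(1, 99215) ≈ 1.0079e-5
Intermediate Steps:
m = -156
Pow(Add(Function('M')(m), 99461), -1) = Pow(Add(-246, 99461), -1) = Pow(99215, -1) = Rational(1, 99215)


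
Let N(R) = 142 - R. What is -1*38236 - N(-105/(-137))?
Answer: -5257681/137 ≈ -38377.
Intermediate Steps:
-1*38236 - N(-105/(-137)) = -1*38236 - (142 - (-105)/(-137)) = -38236 - (142 - (-105)*(-1)/137) = -38236 - (142 - 1*105/137) = -38236 - (142 - 105/137) = -38236 - 1*19349/137 = -38236 - 19349/137 = -5257681/137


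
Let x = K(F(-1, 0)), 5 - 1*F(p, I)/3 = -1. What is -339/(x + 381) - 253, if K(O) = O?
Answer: -33762/133 ≈ -253.85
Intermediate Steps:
F(p, I) = 18 (F(p, I) = 15 - 3*(-1) = 15 + 3 = 18)
x = 18
-339/(x + 381) - 253 = -339/(18 + 381) - 253 = -339/399 - 253 = (1/399)*(-339) - 253 = -113/133 - 253 = -33762/133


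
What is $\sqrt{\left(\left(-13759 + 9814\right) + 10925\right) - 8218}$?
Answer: $i \sqrt{1238} \approx 35.185 i$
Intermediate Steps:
$\sqrt{\left(\left(-13759 + 9814\right) + 10925\right) - 8218} = \sqrt{\left(-3945 + 10925\right) - 8218} = \sqrt{6980 - 8218} = \sqrt{-1238} = i \sqrt{1238}$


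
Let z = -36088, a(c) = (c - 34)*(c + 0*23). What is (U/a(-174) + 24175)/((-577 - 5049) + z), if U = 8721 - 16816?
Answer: -874933505/1509713088 ≈ -0.57954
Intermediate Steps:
a(c) = c*(-34 + c) (a(c) = (-34 + c)*(c + 0) = (-34 + c)*c = c*(-34 + c))
U = -8095
(U/a(-174) + 24175)/((-577 - 5049) + z) = (-8095*(-1/(174*(-34 - 174))) + 24175)/((-577 - 5049) - 36088) = (-8095/((-174*(-208))) + 24175)/(-5626 - 36088) = (-8095/36192 + 24175)/(-41714) = (-8095*1/36192 + 24175)*(-1/41714) = (-8095/36192 + 24175)*(-1/41714) = (874933505/36192)*(-1/41714) = -874933505/1509713088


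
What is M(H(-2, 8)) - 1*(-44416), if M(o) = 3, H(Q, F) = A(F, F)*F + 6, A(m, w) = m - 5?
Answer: 44419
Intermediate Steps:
A(m, w) = -5 + m
H(Q, F) = 6 + F*(-5 + F) (H(Q, F) = (-5 + F)*F + 6 = F*(-5 + F) + 6 = 6 + F*(-5 + F))
M(H(-2, 8)) - 1*(-44416) = 3 - 1*(-44416) = 3 + 44416 = 44419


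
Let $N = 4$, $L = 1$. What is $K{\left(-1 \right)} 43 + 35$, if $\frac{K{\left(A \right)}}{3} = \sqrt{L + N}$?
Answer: $35 + 129 \sqrt{5} \approx 323.45$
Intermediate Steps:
$K{\left(A \right)} = 3 \sqrt{5}$ ($K{\left(A \right)} = 3 \sqrt{1 + 4} = 3 \sqrt{5}$)
$K{\left(-1 \right)} 43 + 35 = 3 \sqrt{5} \cdot 43 + 35 = 129 \sqrt{5} + 35 = 35 + 129 \sqrt{5}$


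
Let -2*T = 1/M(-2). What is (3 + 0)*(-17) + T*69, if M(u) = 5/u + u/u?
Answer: -28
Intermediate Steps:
M(u) = 1 + 5/u (M(u) = 5/u + 1 = 1 + 5/u)
T = ⅓ (T = -(-2/(5 - 2))/2 = -1/(2*((-½*3))) = -1/(2*(-3/2)) = -½*(-⅔) = ⅓ ≈ 0.33333)
(3 + 0)*(-17) + T*69 = (3 + 0)*(-17) + (⅓)*69 = 3*(-17) + 23 = -51 + 23 = -28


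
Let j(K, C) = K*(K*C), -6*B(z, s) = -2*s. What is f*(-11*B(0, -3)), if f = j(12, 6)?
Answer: 9504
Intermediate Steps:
B(z, s) = s/3 (B(z, s) = -(-1)*s/3 = s/3)
j(K, C) = C*K**2 (j(K, C) = K*(C*K) = C*K**2)
f = 864 (f = 6*12**2 = 6*144 = 864)
f*(-11*B(0, -3)) = 864*(-11*(-3)/3) = 864*(-11*(-1)) = 864*11 = 9504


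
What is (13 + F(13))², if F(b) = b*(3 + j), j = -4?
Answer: 0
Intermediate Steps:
F(b) = -b (F(b) = b*(3 - 4) = b*(-1) = -b)
(13 + F(13))² = (13 - 1*13)² = (13 - 13)² = 0² = 0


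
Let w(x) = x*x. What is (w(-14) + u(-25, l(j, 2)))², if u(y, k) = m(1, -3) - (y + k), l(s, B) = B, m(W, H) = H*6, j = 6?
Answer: 40401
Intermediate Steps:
m(W, H) = 6*H
w(x) = x²
u(y, k) = -18 - k - y (u(y, k) = 6*(-3) - (y + k) = -18 - (k + y) = -18 + (-k - y) = -18 - k - y)
(w(-14) + u(-25, l(j, 2)))² = ((-14)² + (-18 - 1*2 - 1*(-25)))² = (196 + (-18 - 2 + 25))² = (196 + 5)² = 201² = 40401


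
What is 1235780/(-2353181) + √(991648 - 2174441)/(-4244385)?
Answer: -1235780/2353181 - I*√1182793/4244385 ≈ -0.52515 - 0.00025624*I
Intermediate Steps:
1235780/(-2353181) + √(991648 - 2174441)/(-4244385) = 1235780*(-1/2353181) + √(-1182793)*(-1/4244385) = -1235780/2353181 + (I*√1182793)*(-1/4244385) = -1235780/2353181 - I*√1182793/4244385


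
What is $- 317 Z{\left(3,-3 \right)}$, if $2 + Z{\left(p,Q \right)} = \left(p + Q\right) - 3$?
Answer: $1585$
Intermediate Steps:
$Z{\left(p,Q \right)} = -5 + Q + p$ ($Z{\left(p,Q \right)} = -2 - \left(3 - Q - p\right) = -2 + \left(-3 + Q + p\right) = -5 + Q + p$)
$- 317 Z{\left(3,-3 \right)} = - 317 \left(-5 - 3 + 3\right) = \left(-317\right) \left(-5\right) = 1585$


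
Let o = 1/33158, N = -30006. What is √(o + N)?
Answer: I*√32990185604626/33158 ≈ 173.22*I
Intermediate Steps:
o = 1/33158 ≈ 3.0159e-5
√(o + N) = √(1/33158 - 30006) = √(-994938947/33158) = I*√32990185604626/33158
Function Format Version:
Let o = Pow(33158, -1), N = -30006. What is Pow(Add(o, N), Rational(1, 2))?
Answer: Mul(Rational(1, 33158), I, Pow(32990185604626, Rational(1, 2))) ≈ Mul(173.22, I)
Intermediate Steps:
o = Rational(1, 33158) ≈ 3.0159e-5
Pow(Add(o, N), Rational(1, 2)) = Pow(Add(Rational(1, 33158), -30006), Rational(1, 2)) = Pow(Rational(-994938947, 33158), Rational(1, 2)) = Mul(Rational(1, 33158), I, Pow(32990185604626, Rational(1, 2)))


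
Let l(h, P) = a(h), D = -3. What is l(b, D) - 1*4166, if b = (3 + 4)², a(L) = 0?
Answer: -4166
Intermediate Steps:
b = 49 (b = 7² = 49)
l(h, P) = 0
l(b, D) - 1*4166 = 0 - 1*4166 = 0 - 4166 = -4166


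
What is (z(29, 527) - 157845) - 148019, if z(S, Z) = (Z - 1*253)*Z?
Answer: -161466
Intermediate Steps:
z(S, Z) = Z*(-253 + Z) (z(S, Z) = (Z - 253)*Z = (-253 + Z)*Z = Z*(-253 + Z))
(z(29, 527) - 157845) - 148019 = (527*(-253 + 527) - 157845) - 148019 = (527*274 - 157845) - 148019 = (144398 - 157845) - 148019 = -13447 - 148019 = -161466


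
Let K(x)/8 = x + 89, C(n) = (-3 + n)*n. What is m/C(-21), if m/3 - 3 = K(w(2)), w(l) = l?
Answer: 731/168 ≈ 4.3512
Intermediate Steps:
C(n) = n*(-3 + n)
K(x) = 712 + 8*x (K(x) = 8*(x + 89) = 8*(89 + x) = 712 + 8*x)
m = 2193 (m = 9 + 3*(712 + 8*2) = 9 + 3*(712 + 16) = 9 + 3*728 = 9 + 2184 = 2193)
m/C(-21) = 2193/((-21*(-3 - 21))) = 2193/((-21*(-24))) = 2193/504 = 2193*(1/504) = 731/168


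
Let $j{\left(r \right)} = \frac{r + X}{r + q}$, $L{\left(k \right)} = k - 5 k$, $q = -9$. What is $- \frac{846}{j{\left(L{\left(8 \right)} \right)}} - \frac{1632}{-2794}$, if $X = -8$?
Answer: $- \frac{24211851}{27940} \approx -866.57$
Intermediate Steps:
$L{\left(k \right)} = - 4 k$
$j{\left(r \right)} = \frac{-8 + r}{-9 + r}$ ($j{\left(r \right)} = \frac{r - 8}{r - 9} = \frac{-8 + r}{-9 + r}$)
$- \frac{846}{j{\left(L{\left(8 \right)} \right)}} - \frac{1632}{-2794} = - \frac{846}{\frac{1}{-9 - 32} \left(-8 - 32\right)} - \frac{1632}{-2794} = - \frac{846}{\frac{1}{-9 - 32} \left(-8 - 32\right)} - - \frac{816}{1397} = - \frac{846}{\frac{1}{-41} \left(-40\right)} + \frac{816}{1397} = - \frac{846}{\left(- \frac{1}{41}\right) \left(-40\right)} + \frac{816}{1397} = - \frac{846}{\frac{40}{41}} + \frac{816}{1397} = \left(-846\right) \frac{41}{40} + \frac{816}{1397} = - \frac{17343}{20} + \frac{816}{1397} = - \frac{24211851}{27940}$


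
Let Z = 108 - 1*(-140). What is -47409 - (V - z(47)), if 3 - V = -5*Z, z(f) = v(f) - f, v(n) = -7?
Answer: -48706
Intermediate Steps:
Z = 248 (Z = 108 + 140 = 248)
z(f) = -7 - f
V = 1243 (V = 3 - (-5)*248 = 3 - 1*(-1240) = 3 + 1240 = 1243)
-47409 - (V - z(47)) = -47409 - (1243 - (-7 - 1*47)) = -47409 - (1243 - (-7 - 47)) = -47409 - (1243 - 1*(-54)) = -47409 - (1243 + 54) = -47409 - 1*1297 = -47409 - 1297 = -48706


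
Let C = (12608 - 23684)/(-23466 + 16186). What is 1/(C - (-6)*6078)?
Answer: 140/5105733 ≈ 2.7420e-5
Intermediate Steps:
C = 213/140 (C = -11076/(-7280) = -11076*(-1/7280) = 213/140 ≈ 1.5214)
1/(C - (-6)*6078) = 1/(213/140 - (-6)*6078) = 1/(213/140 - 1*(-36468)) = 1/(213/140 + 36468) = 1/(5105733/140) = 140/5105733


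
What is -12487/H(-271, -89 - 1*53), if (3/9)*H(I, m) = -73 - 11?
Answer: 12487/252 ≈ 49.552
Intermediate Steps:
H(I, m) = -252 (H(I, m) = 3*(-73 - 11) = 3*(-84) = -252)
-12487/H(-271, -89 - 1*53) = -12487/(-252) = -12487*(-1/252) = 12487/252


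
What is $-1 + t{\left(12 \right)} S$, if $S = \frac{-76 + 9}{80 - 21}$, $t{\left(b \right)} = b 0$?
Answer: $-1$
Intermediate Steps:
$t{\left(b \right)} = 0$
$S = - \frac{67}{59} \approx -1.1356$
$-1 + t{\left(12 \right)} S = -1 + 0 \left(- \frac{67}{59}\right) = -1 + 0 = -1$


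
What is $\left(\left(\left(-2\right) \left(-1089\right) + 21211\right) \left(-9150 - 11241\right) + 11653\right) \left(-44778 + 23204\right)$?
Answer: $10288930684004$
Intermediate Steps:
$\left(\left(\left(-2\right) \left(-1089\right) + 21211\right) \left(-9150 - 11241\right) + 11653\right) \left(-44778 + 23204\right) = \left(\left(2178 + 21211\right) \left(-20391\right) + 11653\right) \left(-21574\right) = \left(23389 \left(-20391\right) + 11653\right) \left(-21574\right) = \left(-476925099 + 11653\right) \left(-21574\right) = \left(-476913446\right) \left(-21574\right) = 10288930684004$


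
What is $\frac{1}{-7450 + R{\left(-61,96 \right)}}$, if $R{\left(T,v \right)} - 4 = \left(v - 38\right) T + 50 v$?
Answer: $- \frac{1}{6184} \approx -0.00016171$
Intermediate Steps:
$R{\left(T,v \right)} = 4 + 50 v + T \left(-38 + v\right)$ ($R{\left(T,v \right)} = 4 + \left(\left(v - 38\right) T + 50 v\right) = 4 + \left(\left(-38 + v\right) T + 50 v\right) = 4 + \left(T \left(-38 + v\right) + 50 v\right) = 4 + \left(50 v + T \left(-38 + v\right)\right) = 4 + 50 v + T \left(-38 + v\right)$)
$\frac{1}{-7450 + R{\left(-61,96 \right)}} = \frac{1}{-7450 + \left(4 - -2318 + 50 \cdot 96 - 5856\right)} = \frac{1}{-7450 + \left(4 + 2318 + 4800 - 5856\right)} = \frac{1}{-7450 + 1266} = \frac{1}{-6184} = - \frac{1}{6184}$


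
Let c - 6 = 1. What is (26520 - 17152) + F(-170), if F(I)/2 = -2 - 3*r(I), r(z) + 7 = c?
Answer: 9364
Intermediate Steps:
c = 7 (c = 6 + 1 = 7)
r(z) = 0 (r(z) = -7 + 7 = 0)
F(I) = -4 (F(I) = 2*(-2 - 3*0) = 2*(-2 + 0) = 2*(-2) = -4)
(26520 - 17152) + F(-170) = (26520 - 17152) - 4 = 9368 - 4 = 9364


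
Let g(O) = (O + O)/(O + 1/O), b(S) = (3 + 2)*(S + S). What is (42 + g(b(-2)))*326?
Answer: 5751292/401 ≈ 14342.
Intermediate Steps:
b(S) = 10*S (b(S) = 5*(2*S) = 10*S)
g(O) = 2*O/(O + 1/O) (g(O) = (2*O)/(O + 1/O) = 2*O/(O + 1/O))
(42 + g(b(-2)))*326 = (42 + 2*(10*(-2))²/(1 + (10*(-2))²))*326 = (42 + 2*(-20)²/(1 + (-20)²))*326 = (42 + 2*400/(1 + 400))*326 = (42 + 2*400/401)*326 = (42 + 2*400*(1/401))*326 = (42 + 800/401)*326 = (17642/401)*326 = 5751292/401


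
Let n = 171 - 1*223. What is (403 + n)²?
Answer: 123201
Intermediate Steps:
n = -52 (n = 171 - 223 = -52)
(403 + n)² = (403 - 52)² = 351² = 123201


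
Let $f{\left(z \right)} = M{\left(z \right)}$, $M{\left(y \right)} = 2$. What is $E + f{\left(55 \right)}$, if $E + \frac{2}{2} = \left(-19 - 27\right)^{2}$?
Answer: $2117$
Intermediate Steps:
$f{\left(z \right)} = 2$
$E = 2115$ ($E = -1 + \left(-19 - 27\right)^{2} = -1 + \left(-46\right)^{2} = -1 + 2116 = 2115$)
$E + f{\left(55 \right)} = 2115 + 2 = 2117$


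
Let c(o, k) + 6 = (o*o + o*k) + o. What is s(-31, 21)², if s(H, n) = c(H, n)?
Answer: 74529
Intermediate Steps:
c(o, k) = -6 + o + o² + k*o (c(o, k) = -6 + ((o*o + o*k) + o) = -6 + ((o² + k*o) + o) = -6 + (o + o² + k*o) = -6 + o + o² + k*o)
s(H, n) = -6 + H + H² + H*n (s(H, n) = -6 + H + H² + n*H = -6 + H + H² + H*n)
s(-31, 21)² = (-6 - 31 + (-31)² - 31*21)² = (-6 - 31 + 961 - 651)² = 273² = 74529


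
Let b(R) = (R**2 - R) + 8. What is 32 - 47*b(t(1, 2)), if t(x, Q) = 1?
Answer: -344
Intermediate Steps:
b(R) = 8 + R**2 - R
32 - 47*b(t(1, 2)) = 32 - 47*(8 + 1**2 - 1*1) = 32 - 47*(8 + 1 - 1) = 32 - 47*8 = 32 - 376 = -344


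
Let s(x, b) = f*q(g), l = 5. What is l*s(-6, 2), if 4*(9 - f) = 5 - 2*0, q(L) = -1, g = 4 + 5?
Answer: -155/4 ≈ -38.750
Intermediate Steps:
g = 9
f = 31/4 (f = 9 - (5 - 2*0)/4 = 9 - (5 + 0)/4 = 9 - ¼*5 = 9 - 5/4 = 31/4 ≈ 7.7500)
s(x, b) = -31/4 (s(x, b) = (31/4)*(-1) = -31/4)
l*s(-6, 2) = 5*(-31/4) = -155/4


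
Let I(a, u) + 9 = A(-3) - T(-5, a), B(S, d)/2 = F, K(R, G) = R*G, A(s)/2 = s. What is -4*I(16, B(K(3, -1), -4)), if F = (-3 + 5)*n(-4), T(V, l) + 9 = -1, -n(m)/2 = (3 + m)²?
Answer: 20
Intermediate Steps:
A(s) = 2*s
n(m) = -2*(3 + m)²
T(V, l) = -10 (T(V, l) = -9 - 1 = -10)
K(R, G) = G*R
F = -4 (F = (-3 + 5)*(-2*(3 - 4)²) = 2*(-2*(-1)²) = 2*(-2*1) = 2*(-2) = -4)
B(S, d) = -8 (B(S, d) = 2*(-4) = -8)
I(a, u) = -5 (I(a, u) = -9 + (2*(-3) - 1*(-10)) = -9 + (-6 + 10) = -9 + 4 = -5)
-4*I(16, B(K(3, -1), -4)) = -4*(-5) = 20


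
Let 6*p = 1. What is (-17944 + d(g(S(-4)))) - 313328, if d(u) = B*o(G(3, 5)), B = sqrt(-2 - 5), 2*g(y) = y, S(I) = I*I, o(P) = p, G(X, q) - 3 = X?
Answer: -331272 + I*sqrt(7)/6 ≈ -3.3127e+5 + 0.44096*I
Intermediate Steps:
p = 1/6 (p = (1/6)*1 = 1/6 ≈ 0.16667)
G(X, q) = 3 + X
o(P) = 1/6
S(I) = I**2
g(y) = y/2
B = I*sqrt(7) (B = sqrt(-7) = I*sqrt(7) ≈ 2.6458*I)
d(u) = I*sqrt(7)/6 (d(u) = (I*sqrt(7))*(1/6) = I*sqrt(7)/6)
(-17944 + d(g(S(-4)))) - 313328 = (-17944 + I*sqrt(7)/6) - 313328 = -331272 + I*sqrt(7)/6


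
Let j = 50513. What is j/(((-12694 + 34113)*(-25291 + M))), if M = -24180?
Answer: -50513/1059619349 ≈ -4.7671e-5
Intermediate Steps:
j/(((-12694 + 34113)*(-25291 + M))) = 50513/(((-12694 + 34113)*(-25291 - 24180))) = 50513/((21419*(-49471))) = 50513/(-1059619349) = 50513*(-1/1059619349) = -50513/1059619349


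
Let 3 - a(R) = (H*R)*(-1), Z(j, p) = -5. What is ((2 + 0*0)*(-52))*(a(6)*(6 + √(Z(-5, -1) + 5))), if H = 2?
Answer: -9360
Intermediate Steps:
a(R) = 3 + 2*R (a(R) = 3 - 2*R*(-1) = 3 - (-2)*R = 3 + 2*R)
((2 + 0*0)*(-52))*(a(6)*(6 + √(Z(-5, -1) + 5))) = ((2 + 0*0)*(-52))*((3 + 2*6)*(6 + √(-5 + 5))) = ((2 + 0)*(-52))*((3 + 12)*(6 + √0)) = (2*(-52))*(15*(6 + 0)) = -1560*6 = -104*90 = -9360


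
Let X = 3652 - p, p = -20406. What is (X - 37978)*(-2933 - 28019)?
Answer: 430851840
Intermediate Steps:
X = 24058 (X = 3652 - 1*(-20406) = 3652 + 20406 = 24058)
(X - 37978)*(-2933 - 28019) = (24058 - 37978)*(-2933 - 28019) = -13920*(-30952) = 430851840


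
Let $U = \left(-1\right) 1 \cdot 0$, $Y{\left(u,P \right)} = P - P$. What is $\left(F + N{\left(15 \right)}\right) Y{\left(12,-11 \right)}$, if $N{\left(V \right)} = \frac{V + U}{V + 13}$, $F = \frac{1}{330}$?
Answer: $0$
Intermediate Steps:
$Y{\left(u,P \right)} = 0$
$F = \frac{1}{330} \approx 0.0030303$
$U = 0$ ($U = \left(-1\right) 0 = 0$)
$N{\left(V \right)} = \frac{V}{13 + V}$ ($N{\left(V \right)} = \frac{V + 0}{V + 13} = \frac{V}{13 + V}$)
$\left(F + N{\left(15 \right)}\right) Y{\left(12,-11 \right)} = \left(\frac{1}{330} + \frac{15}{13 + 15}\right) 0 = \left(\frac{1}{330} + \frac{15}{28}\right) 0 = \frac{2489}{4620} \cdot 0 = 0$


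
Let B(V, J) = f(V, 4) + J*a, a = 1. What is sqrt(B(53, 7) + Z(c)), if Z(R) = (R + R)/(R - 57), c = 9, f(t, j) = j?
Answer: sqrt(170)/4 ≈ 3.2596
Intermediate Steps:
Z(R) = 2*R/(-57 + R) (Z(R) = (2*R)/(-57 + R) = 2*R/(-57 + R))
B(V, J) = 4 + J (B(V, J) = 4 + J*1 = 4 + J)
sqrt(B(53, 7) + Z(c)) = sqrt((4 + 7) + 2*9/(-57 + 9)) = sqrt(11 + 2*9/(-48)) = sqrt(11 + 2*9*(-1/48)) = sqrt(11 - 3/8) = sqrt(85/8) = sqrt(170)/4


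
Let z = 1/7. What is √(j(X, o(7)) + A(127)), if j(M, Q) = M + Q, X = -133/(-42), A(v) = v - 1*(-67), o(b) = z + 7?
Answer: √360402/42 ≈ 14.294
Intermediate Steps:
z = ⅐ ≈ 0.14286
o(b) = 50/7 (o(b) = ⅐ + 7 = 50/7)
A(v) = 67 + v (A(v) = v + 67 = 67 + v)
X = 19/6 (X = -133*(-1/42) = 19/6 ≈ 3.1667)
√(j(X, o(7)) + A(127)) = √((19/6 + 50/7) + (67 + 127)) = √(433/42 + 194) = √(8581/42) = √360402/42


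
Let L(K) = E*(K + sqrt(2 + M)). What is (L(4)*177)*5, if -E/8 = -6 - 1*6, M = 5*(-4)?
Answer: 339840 + 254880*I*sqrt(2) ≈ 3.3984e+5 + 3.6046e+5*I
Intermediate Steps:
M = -20
E = 96 (E = -8*(-6 - 1*6) = -8*(-6 - 6) = -8*(-12) = 96)
L(K) = 96*K + 288*I*sqrt(2) (L(K) = 96*(K + sqrt(2 - 20)) = 96*(K + sqrt(-18)) = 96*(K + 3*I*sqrt(2)) = 96*K + 288*I*sqrt(2))
(L(4)*177)*5 = ((96*4 + 288*I*sqrt(2))*177)*5 = ((384 + 288*I*sqrt(2))*177)*5 = (67968 + 50976*I*sqrt(2))*5 = 339840 + 254880*I*sqrt(2)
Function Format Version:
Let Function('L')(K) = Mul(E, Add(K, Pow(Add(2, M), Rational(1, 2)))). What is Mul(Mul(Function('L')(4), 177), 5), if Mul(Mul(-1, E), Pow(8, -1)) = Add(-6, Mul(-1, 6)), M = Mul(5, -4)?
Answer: Add(339840, Mul(254880, I, Pow(2, Rational(1, 2)))) ≈ Add(3.3984e+5, Mul(3.6046e+5, I))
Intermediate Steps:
M = -20
E = 96 (E = Mul(-8, Add(-6, Mul(-1, 6))) = Mul(-8, Add(-6, -6)) = Mul(-8, -12) = 96)
Function('L')(K) = Add(Mul(96, K), Mul(288, I, Pow(2, Rational(1, 2)))) (Function('L')(K) = Mul(96, Add(K, Pow(Add(2, -20), Rational(1, 2)))) = Mul(96, Add(K, Pow(-18, Rational(1, 2)))) = Mul(96, Add(K, Mul(3, I, Pow(2, Rational(1, 2))))) = Add(Mul(96, K), Mul(288, I, Pow(2, Rational(1, 2)))))
Mul(Mul(Function('L')(4), 177), 5) = Mul(Mul(Add(Mul(96, 4), Mul(288, I, Pow(2, Rational(1, 2)))), 177), 5) = Mul(Mul(Add(384, Mul(288, I, Pow(2, Rational(1, 2)))), 177), 5) = Mul(Add(67968, Mul(50976, I, Pow(2, Rational(1, 2)))), 5) = Add(339840, Mul(254880, I, Pow(2, Rational(1, 2))))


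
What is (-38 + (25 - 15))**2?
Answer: 784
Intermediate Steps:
(-38 + (25 - 15))**2 = (-38 + 10)**2 = (-28)**2 = 784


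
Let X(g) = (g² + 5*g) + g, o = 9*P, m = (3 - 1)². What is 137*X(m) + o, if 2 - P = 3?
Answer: 5471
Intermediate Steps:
P = -1 (P = 2 - 1*3 = 2 - 3 = -1)
m = 4 (m = 2² = 4)
o = -9 (o = 9*(-1) = -9)
X(g) = g² + 6*g
137*X(m) + o = 137*(4*(6 + 4)) - 9 = 137*(4*10) - 9 = 137*40 - 9 = 5480 - 9 = 5471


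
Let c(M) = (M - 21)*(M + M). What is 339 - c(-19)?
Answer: -1181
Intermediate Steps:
c(M) = 2*M*(-21 + M) (c(M) = (-21 + M)*(2*M) = 2*M*(-21 + M))
339 - c(-19) = 339 - 2*(-19)*(-21 - 19) = 339 - 2*(-19)*(-40) = 339 - 1*1520 = 339 - 1520 = -1181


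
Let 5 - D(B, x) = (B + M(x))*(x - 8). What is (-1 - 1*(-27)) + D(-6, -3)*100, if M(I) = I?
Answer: -9374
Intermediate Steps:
D(B, x) = 5 - (-8 + x)*(B + x) (D(B, x) = 5 - (B + x)*(x - 8) = 5 - (B + x)*(-8 + x) = 5 - (-8 + x)*(B + x))
(-1 - 1*(-27)) + D(-6, -3)*100 = (-1 - 1*(-27)) + (5 - 1*(-3)² + 8*(-6) + 8*(-3) - 1*(-6)*(-3))*100 = (-1 + 27) + (5 - 1*9 - 48 - 24 - 18)*100 = 26 + (5 - 9 - 48 - 24 - 18)*100 = 26 - 94*100 = 26 - 9400 = -9374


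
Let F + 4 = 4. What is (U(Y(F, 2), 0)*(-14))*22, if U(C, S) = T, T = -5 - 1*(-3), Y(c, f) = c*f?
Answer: 616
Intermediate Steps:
F = 0 (F = -4 + 4 = 0)
T = -2 (T = -5 + 3 = -2)
U(C, S) = -2
(U(Y(F, 2), 0)*(-14))*22 = -2*(-14)*22 = 28*22 = 616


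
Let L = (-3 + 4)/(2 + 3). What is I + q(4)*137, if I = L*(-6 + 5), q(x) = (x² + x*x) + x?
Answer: 24659/5 ≈ 4931.8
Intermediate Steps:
L = ⅕ (L = 1/5 = 1*(⅕) = ⅕ ≈ 0.20000)
q(x) = x + 2*x² (q(x) = (x² + x²) + x = 2*x² + x = x + 2*x²)
I = -⅕ (I = (-6 + 5)/5 = (⅕)*(-1) = -⅕ ≈ -0.20000)
I + q(4)*137 = -⅕ + (4*(1 + 2*4))*137 = -⅕ + (4*(1 + 8))*137 = -⅕ + (4*9)*137 = -⅕ + 36*137 = -⅕ + 4932 = 24659/5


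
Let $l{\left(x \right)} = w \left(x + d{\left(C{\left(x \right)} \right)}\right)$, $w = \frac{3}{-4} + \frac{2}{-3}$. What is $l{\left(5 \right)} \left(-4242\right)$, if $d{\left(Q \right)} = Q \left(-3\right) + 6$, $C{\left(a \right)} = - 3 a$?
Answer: $336532$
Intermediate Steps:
$w = - \frac{17}{12}$ ($w = 3 \left(- \frac{1}{4}\right) + 2 \left(- \frac{1}{3}\right) = - \frac{3}{4} - \frac{2}{3} = - \frac{17}{12} \approx -1.4167$)
$d{\left(Q \right)} = 6 - 3 Q$ ($d{\left(Q \right)} = - 3 Q + 6 = 6 - 3 Q$)
$l{\left(x \right)} = - \frac{17}{2} - \frac{85 x}{6}$ ($l{\left(x \right)} = - \frac{17 \left(x - \left(-6 + 3 \left(- 3 x\right)\right)\right)}{12} = - \frac{17 \left(x + \left(6 + 9 x\right)\right)}{12} = - \frac{17 \left(6 + 10 x\right)}{12} = - \frac{17}{2} - \frac{85 x}{6}$)
$l{\left(5 \right)} \left(-4242\right) = \left(- \frac{17}{2} - \frac{425}{6}\right) \left(-4242\right) = \left(- \frac{238}{3}\right) \left(-4242\right) = 336532$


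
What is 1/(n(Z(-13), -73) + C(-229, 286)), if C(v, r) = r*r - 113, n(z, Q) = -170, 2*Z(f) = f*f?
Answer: 1/81513 ≈ 1.2268e-5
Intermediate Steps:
Z(f) = f**2/2 (Z(f) = (f*f)/2 = f**2/2)
C(v, r) = -113 + r**2 (C(v, r) = r**2 - 113 = -113 + r**2)
1/(n(Z(-13), -73) + C(-229, 286)) = 1/(-170 + (-113 + 286**2)) = 1/(-170 + (-113 + 81796)) = 1/(-170 + 81683) = 1/81513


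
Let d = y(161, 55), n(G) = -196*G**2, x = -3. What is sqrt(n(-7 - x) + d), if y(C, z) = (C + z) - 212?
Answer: 6*I*sqrt(87) ≈ 55.964*I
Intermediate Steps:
y(C, z) = -212 + C + z
d = 4 (d = -212 + 161 + 55 = 4)
sqrt(n(-7 - x) + d) = sqrt(-196*(-7 - 1*(-3))**2 + 4) = sqrt(-196*(-7 + 3)**2 + 4) = sqrt(-196*(-4)**2 + 4) = sqrt(-196*16 + 4) = sqrt(-3136 + 4) = sqrt(-3132) = 6*I*sqrt(87)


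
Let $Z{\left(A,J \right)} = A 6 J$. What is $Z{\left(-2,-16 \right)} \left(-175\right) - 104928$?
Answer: $-138528$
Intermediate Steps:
$Z{\left(A,J \right)} = 6 A J$
$Z{\left(-2,-16 \right)} \left(-175\right) - 104928 = 6 \left(-2\right) \left(-16\right) \left(-175\right) - 104928 = 192 \left(-175\right) - 104928 = -33600 - 104928 = -138528$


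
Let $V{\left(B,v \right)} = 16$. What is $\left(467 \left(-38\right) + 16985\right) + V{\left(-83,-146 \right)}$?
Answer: $-745$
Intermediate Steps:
$\left(467 \left(-38\right) + 16985\right) + V{\left(-83,-146 \right)} = \left(467 \left(-38\right) + 16985\right) + 16 = \left(-17746 + 16985\right) + 16 = -761 + 16 = -745$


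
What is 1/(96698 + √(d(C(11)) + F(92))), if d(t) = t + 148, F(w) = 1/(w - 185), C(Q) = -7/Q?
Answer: 49461027/4782782313475 - √154209066/9565564626950 ≈ 1.0340e-5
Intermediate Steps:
F(w) = 1/(-185 + w)
d(t) = 148 + t
1/(96698 + √(d(C(11)) + F(92))) = 1/(96698 + √((148 - 7/11) + 1/(-185 + 92))) = 1/(96698 + √((148 - 7*1/11) + 1/(-93))) = 1/(96698 + √((148 - 7/11) - 1/93)) = 1/(96698 + √(1621/11 - 1/93)) = 1/(96698 + √(150742/1023)) = 1/(96698 + √154209066/1023)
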